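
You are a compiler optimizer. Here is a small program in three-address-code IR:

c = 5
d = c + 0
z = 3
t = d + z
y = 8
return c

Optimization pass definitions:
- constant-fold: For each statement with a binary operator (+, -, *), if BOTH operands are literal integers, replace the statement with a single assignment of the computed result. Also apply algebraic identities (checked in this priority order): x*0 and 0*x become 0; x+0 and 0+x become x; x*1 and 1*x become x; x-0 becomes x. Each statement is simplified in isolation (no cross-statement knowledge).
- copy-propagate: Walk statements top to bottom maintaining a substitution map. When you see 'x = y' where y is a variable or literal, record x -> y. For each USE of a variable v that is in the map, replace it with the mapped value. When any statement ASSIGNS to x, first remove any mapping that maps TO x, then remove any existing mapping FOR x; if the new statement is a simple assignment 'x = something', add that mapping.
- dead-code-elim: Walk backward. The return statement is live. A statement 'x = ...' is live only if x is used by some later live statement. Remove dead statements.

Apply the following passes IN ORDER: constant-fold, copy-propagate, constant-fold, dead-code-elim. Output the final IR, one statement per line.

Initial IR:
  c = 5
  d = c + 0
  z = 3
  t = d + z
  y = 8
  return c
After constant-fold (6 stmts):
  c = 5
  d = c
  z = 3
  t = d + z
  y = 8
  return c
After copy-propagate (6 stmts):
  c = 5
  d = 5
  z = 3
  t = 5 + 3
  y = 8
  return 5
After constant-fold (6 stmts):
  c = 5
  d = 5
  z = 3
  t = 8
  y = 8
  return 5
After dead-code-elim (1 stmts):
  return 5

Answer: return 5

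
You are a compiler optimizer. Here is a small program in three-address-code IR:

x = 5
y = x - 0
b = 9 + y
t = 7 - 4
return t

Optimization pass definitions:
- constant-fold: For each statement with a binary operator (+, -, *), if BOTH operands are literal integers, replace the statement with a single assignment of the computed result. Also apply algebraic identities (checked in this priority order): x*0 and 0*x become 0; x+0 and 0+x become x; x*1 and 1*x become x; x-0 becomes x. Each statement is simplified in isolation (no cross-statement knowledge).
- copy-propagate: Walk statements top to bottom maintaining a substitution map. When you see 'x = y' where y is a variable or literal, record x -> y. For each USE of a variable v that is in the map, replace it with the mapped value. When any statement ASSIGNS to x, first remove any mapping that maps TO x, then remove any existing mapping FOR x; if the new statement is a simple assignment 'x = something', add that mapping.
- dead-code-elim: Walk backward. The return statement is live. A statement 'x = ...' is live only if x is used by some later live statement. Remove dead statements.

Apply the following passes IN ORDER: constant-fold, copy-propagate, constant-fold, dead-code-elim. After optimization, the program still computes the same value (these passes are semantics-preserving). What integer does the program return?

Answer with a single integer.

Initial IR:
  x = 5
  y = x - 0
  b = 9 + y
  t = 7 - 4
  return t
After constant-fold (5 stmts):
  x = 5
  y = x
  b = 9 + y
  t = 3
  return t
After copy-propagate (5 stmts):
  x = 5
  y = 5
  b = 9 + 5
  t = 3
  return 3
After constant-fold (5 stmts):
  x = 5
  y = 5
  b = 14
  t = 3
  return 3
After dead-code-elim (1 stmts):
  return 3
Evaluate:
  x = 5  =>  x = 5
  y = x - 0  =>  y = 5
  b = 9 + y  =>  b = 14
  t = 7 - 4  =>  t = 3
  return t = 3

Answer: 3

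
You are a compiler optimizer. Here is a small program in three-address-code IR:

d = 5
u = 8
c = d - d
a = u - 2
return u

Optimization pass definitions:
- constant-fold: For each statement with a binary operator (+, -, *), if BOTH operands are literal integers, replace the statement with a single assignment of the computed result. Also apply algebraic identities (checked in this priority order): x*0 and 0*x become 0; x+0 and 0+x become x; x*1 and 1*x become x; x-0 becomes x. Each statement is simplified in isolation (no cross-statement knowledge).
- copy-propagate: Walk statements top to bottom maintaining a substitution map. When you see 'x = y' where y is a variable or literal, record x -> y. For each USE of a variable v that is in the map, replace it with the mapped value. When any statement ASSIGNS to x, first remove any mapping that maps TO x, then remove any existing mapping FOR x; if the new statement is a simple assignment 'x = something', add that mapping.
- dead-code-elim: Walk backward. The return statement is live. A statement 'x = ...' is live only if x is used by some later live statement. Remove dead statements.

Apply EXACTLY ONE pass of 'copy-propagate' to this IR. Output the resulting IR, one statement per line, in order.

Answer: d = 5
u = 8
c = 5 - 5
a = 8 - 2
return 8

Derivation:
Applying copy-propagate statement-by-statement:
  [1] d = 5  (unchanged)
  [2] u = 8  (unchanged)
  [3] c = d - d  -> c = 5 - 5
  [4] a = u - 2  -> a = 8 - 2
  [5] return u  -> return 8
Result (5 stmts):
  d = 5
  u = 8
  c = 5 - 5
  a = 8 - 2
  return 8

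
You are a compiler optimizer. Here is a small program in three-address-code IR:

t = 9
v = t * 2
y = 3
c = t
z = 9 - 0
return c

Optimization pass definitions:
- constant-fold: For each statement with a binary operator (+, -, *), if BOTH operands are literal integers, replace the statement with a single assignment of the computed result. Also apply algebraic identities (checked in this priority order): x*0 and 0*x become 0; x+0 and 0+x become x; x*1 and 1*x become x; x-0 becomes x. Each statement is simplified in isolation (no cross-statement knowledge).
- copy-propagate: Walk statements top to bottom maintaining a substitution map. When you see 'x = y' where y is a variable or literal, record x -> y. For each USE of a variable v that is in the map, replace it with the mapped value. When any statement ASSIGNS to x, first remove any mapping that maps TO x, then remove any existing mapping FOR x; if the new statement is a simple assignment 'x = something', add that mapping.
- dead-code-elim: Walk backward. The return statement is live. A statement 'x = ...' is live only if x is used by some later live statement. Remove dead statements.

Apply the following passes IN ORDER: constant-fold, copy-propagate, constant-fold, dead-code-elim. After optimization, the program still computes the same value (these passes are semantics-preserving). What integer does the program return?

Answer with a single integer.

Initial IR:
  t = 9
  v = t * 2
  y = 3
  c = t
  z = 9 - 0
  return c
After constant-fold (6 stmts):
  t = 9
  v = t * 2
  y = 3
  c = t
  z = 9
  return c
After copy-propagate (6 stmts):
  t = 9
  v = 9 * 2
  y = 3
  c = 9
  z = 9
  return 9
After constant-fold (6 stmts):
  t = 9
  v = 18
  y = 3
  c = 9
  z = 9
  return 9
After dead-code-elim (1 stmts):
  return 9
Evaluate:
  t = 9  =>  t = 9
  v = t * 2  =>  v = 18
  y = 3  =>  y = 3
  c = t  =>  c = 9
  z = 9 - 0  =>  z = 9
  return c = 9

Answer: 9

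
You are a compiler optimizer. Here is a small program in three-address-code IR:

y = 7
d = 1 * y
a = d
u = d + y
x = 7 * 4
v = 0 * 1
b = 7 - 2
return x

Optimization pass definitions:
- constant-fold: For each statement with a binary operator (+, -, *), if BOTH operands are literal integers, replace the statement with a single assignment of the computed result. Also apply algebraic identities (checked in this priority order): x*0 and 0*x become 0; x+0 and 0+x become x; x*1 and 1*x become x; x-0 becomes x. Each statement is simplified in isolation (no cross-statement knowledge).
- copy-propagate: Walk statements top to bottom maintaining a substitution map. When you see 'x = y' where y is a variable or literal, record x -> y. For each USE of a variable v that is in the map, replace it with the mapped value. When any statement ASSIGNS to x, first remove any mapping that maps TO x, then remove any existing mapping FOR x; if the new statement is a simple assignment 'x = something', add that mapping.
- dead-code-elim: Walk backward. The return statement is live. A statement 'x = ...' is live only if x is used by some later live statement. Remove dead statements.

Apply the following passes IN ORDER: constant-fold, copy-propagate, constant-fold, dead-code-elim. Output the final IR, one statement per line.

Answer: return 28

Derivation:
Initial IR:
  y = 7
  d = 1 * y
  a = d
  u = d + y
  x = 7 * 4
  v = 0 * 1
  b = 7 - 2
  return x
After constant-fold (8 stmts):
  y = 7
  d = y
  a = d
  u = d + y
  x = 28
  v = 0
  b = 5
  return x
After copy-propagate (8 stmts):
  y = 7
  d = 7
  a = 7
  u = 7 + 7
  x = 28
  v = 0
  b = 5
  return 28
After constant-fold (8 stmts):
  y = 7
  d = 7
  a = 7
  u = 14
  x = 28
  v = 0
  b = 5
  return 28
After dead-code-elim (1 stmts):
  return 28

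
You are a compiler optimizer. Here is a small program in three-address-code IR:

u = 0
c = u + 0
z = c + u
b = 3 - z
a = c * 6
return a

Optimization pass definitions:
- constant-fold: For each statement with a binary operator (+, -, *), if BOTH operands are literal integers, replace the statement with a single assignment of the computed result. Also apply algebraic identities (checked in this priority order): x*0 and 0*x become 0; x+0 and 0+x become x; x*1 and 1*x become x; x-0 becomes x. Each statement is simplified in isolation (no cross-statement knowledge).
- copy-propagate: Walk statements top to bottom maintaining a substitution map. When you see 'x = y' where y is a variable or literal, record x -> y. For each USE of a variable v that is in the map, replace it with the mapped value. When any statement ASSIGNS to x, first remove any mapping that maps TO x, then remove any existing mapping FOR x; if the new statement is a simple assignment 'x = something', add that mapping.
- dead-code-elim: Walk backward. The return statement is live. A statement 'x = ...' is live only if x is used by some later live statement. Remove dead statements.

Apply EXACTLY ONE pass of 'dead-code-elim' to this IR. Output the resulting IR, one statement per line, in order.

Answer: u = 0
c = u + 0
a = c * 6
return a

Derivation:
Applying dead-code-elim statement-by-statement:
  [6] return a  -> KEEP (return); live=['a']
  [5] a = c * 6  -> KEEP; live=['c']
  [4] b = 3 - z  -> DEAD (b not live)
  [3] z = c + u  -> DEAD (z not live)
  [2] c = u + 0  -> KEEP; live=['u']
  [1] u = 0  -> KEEP; live=[]
Result (4 stmts):
  u = 0
  c = u + 0
  a = c * 6
  return a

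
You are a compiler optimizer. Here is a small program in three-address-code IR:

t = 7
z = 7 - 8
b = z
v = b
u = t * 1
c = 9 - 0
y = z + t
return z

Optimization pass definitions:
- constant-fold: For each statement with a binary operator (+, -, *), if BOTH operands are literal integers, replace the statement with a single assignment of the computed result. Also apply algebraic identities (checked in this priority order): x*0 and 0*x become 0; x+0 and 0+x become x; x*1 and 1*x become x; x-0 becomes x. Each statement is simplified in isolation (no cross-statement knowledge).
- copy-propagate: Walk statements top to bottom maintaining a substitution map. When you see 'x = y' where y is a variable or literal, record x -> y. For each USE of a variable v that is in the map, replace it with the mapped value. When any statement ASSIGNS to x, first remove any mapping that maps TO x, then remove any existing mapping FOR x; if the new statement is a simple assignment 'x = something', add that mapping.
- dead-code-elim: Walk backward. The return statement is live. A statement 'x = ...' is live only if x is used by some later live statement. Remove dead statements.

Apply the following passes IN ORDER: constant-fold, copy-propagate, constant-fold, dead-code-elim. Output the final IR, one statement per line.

Initial IR:
  t = 7
  z = 7 - 8
  b = z
  v = b
  u = t * 1
  c = 9 - 0
  y = z + t
  return z
After constant-fold (8 stmts):
  t = 7
  z = -1
  b = z
  v = b
  u = t
  c = 9
  y = z + t
  return z
After copy-propagate (8 stmts):
  t = 7
  z = -1
  b = -1
  v = -1
  u = 7
  c = 9
  y = -1 + 7
  return -1
After constant-fold (8 stmts):
  t = 7
  z = -1
  b = -1
  v = -1
  u = 7
  c = 9
  y = 6
  return -1
After dead-code-elim (1 stmts):
  return -1

Answer: return -1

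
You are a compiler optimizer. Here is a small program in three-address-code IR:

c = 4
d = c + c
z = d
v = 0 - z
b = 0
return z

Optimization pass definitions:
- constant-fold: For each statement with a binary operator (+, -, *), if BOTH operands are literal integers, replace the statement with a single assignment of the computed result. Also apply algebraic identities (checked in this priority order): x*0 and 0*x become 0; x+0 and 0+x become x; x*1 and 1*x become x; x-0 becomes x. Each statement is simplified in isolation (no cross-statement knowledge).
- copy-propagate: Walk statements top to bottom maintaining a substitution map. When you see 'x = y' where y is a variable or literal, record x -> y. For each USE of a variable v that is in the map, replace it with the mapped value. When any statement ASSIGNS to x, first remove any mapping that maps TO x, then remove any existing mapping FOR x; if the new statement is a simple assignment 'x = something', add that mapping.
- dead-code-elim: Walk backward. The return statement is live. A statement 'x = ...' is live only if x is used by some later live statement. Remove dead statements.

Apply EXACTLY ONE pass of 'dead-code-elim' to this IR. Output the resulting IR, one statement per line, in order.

Answer: c = 4
d = c + c
z = d
return z

Derivation:
Applying dead-code-elim statement-by-statement:
  [6] return z  -> KEEP (return); live=['z']
  [5] b = 0  -> DEAD (b not live)
  [4] v = 0 - z  -> DEAD (v not live)
  [3] z = d  -> KEEP; live=['d']
  [2] d = c + c  -> KEEP; live=['c']
  [1] c = 4  -> KEEP; live=[]
Result (4 stmts):
  c = 4
  d = c + c
  z = d
  return z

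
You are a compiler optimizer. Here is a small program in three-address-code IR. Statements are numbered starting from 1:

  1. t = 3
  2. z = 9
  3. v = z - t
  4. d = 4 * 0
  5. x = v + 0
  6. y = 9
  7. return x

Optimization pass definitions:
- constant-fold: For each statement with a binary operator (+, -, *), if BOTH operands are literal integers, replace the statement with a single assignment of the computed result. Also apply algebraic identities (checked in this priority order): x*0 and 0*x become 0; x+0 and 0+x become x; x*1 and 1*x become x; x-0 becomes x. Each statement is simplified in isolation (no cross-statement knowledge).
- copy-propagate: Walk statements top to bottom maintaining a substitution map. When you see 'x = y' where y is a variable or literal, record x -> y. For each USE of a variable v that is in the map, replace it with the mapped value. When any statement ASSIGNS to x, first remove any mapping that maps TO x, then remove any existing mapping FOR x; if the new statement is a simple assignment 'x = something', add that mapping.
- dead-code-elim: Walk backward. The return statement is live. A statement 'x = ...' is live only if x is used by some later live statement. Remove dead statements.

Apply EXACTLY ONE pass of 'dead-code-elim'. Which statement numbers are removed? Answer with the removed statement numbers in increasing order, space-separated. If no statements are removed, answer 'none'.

Backward liveness scan:
Stmt 1 't = 3': KEEP (t is live); live-in = []
Stmt 2 'z = 9': KEEP (z is live); live-in = ['t']
Stmt 3 'v = z - t': KEEP (v is live); live-in = ['t', 'z']
Stmt 4 'd = 4 * 0': DEAD (d not in live set ['v'])
Stmt 5 'x = v + 0': KEEP (x is live); live-in = ['v']
Stmt 6 'y = 9': DEAD (y not in live set ['x'])
Stmt 7 'return x': KEEP (return); live-in = ['x']
Removed statement numbers: [4, 6]
Surviving IR:
  t = 3
  z = 9
  v = z - t
  x = v + 0
  return x

Answer: 4 6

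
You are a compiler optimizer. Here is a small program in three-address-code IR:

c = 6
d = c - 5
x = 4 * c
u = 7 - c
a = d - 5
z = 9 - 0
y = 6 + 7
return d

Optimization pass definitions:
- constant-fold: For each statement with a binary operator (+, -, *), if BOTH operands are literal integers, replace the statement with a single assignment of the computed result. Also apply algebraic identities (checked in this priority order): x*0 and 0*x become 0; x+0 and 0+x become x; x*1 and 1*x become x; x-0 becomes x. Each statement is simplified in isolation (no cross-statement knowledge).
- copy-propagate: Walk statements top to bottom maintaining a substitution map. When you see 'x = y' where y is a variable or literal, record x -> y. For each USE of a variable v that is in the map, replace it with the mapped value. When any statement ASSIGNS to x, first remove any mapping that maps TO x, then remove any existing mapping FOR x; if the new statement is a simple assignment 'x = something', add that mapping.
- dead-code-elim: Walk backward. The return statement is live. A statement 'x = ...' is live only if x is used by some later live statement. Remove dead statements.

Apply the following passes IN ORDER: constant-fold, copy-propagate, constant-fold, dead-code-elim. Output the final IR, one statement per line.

Answer: d = 1
return d

Derivation:
Initial IR:
  c = 6
  d = c - 5
  x = 4 * c
  u = 7 - c
  a = d - 5
  z = 9 - 0
  y = 6 + 7
  return d
After constant-fold (8 stmts):
  c = 6
  d = c - 5
  x = 4 * c
  u = 7 - c
  a = d - 5
  z = 9
  y = 13
  return d
After copy-propagate (8 stmts):
  c = 6
  d = 6 - 5
  x = 4 * 6
  u = 7 - 6
  a = d - 5
  z = 9
  y = 13
  return d
After constant-fold (8 stmts):
  c = 6
  d = 1
  x = 24
  u = 1
  a = d - 5
  z = 9
  y = 13
  return d
After dead-code-elim (2 stmts):
  d = 1
  return d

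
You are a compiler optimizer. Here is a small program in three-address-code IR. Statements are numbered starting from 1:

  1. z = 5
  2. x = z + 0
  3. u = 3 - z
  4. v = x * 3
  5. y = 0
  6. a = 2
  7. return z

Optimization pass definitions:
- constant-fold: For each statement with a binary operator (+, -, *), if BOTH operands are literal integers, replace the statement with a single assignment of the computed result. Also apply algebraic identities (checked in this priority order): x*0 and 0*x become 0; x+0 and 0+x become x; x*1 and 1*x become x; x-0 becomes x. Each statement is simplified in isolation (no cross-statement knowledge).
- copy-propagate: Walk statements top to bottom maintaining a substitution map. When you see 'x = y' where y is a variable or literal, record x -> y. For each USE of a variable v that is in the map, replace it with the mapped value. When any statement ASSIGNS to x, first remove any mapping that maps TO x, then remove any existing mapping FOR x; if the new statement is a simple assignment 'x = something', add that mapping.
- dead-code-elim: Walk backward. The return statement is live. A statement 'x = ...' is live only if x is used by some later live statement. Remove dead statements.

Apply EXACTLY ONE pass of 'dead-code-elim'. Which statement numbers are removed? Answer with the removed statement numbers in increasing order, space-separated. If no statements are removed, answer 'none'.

Backward liveness scan:
Stmt 1 'z = 5': KEEP (z is live); live-in = []
Stmt 2 'x = z + 0': DEAD (x not in live set ['z'])
Stmt 3 'u = 3 - z': DEAD (u not in live set ['z'])
Stmt 4 'v = x * 3': DEAD (v not in live set ['z'])
Stmt 5 'y = 0': DEAD (y not in live set ['z'])
Stmt 6 'a = 2': DEAD (a not in live set ['z'])
Stmt 7 'return z': KEEP (return); live-in = ['z']
Removed statement numbers: [2, 3, 4, 5, 6]
Surviving IR:
  z = 5
  return z

Answer: 2 3 4 5 6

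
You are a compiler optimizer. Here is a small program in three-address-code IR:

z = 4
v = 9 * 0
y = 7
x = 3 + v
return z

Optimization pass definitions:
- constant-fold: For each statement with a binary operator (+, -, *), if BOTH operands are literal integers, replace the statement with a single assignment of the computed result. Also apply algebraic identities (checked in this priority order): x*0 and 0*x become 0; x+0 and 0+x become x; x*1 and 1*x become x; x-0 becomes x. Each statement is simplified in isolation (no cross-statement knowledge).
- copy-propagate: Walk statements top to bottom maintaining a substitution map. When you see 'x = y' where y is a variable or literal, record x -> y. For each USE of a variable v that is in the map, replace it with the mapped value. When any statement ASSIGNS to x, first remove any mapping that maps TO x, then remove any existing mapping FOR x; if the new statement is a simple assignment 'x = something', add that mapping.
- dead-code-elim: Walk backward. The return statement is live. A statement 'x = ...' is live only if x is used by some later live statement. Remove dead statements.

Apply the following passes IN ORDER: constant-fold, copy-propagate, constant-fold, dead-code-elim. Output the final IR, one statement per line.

Initial IR:
  z = 4
  v = 9 * 0
  y = 7
  x = 3 + v
  return z
After constant-fold (5 stmts):
  z = 4
  v = 0
  y = 7
  x = 3 + v
  return z
After copy-propagate (5 stmts):
  z = 4
  v = 0
  y = 7
  x = 3 + 0
  return 4
After constant-fold (5 stmts):
  z = 4
  v = 0
  y = 7
  x = 3
  return 4
After dead-code-elim (1 stmts):
  return 4

Answer: return 4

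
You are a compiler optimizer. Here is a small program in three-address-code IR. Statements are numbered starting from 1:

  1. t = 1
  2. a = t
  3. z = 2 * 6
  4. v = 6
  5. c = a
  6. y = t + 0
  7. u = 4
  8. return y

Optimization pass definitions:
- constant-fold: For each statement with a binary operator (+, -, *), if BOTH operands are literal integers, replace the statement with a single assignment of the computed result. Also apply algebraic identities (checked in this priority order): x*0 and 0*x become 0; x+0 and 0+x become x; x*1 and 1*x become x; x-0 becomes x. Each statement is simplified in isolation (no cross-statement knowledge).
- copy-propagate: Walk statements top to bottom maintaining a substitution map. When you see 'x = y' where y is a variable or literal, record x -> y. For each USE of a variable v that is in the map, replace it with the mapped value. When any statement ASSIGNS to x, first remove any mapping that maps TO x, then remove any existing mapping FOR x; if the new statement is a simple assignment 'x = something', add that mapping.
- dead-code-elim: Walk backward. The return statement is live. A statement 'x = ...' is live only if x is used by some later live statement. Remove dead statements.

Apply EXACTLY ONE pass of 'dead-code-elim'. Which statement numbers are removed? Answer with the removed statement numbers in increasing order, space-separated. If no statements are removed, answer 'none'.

Answer: 2 3 4 5 7

Derivation:
Backward liveness scan:
Stmt 1 't = 1': KEEP (t is live); live-in = []
Stmt 2 'a = t': DEAD (a not in live set ['t'])
Stmt 3 'z = 2 * 6': DEAD (z not in live set ['t'])
Stmt 4 'v = 6': DEAD (v not in live set ['t'])
Stmt 5 'c = a': DEAD (c not in live set ['t'])
Stmt 6 'y = t + 0': KEEP (y is live); live-in = ['t']
Stmt 7 'u = 4': DEAD (u not in live set ['y'])
Stmt 8 'return y': KEEP (return); live-in = ['y']
Removed statement numbers: [2, 3, 4, 5, 7]
Surviving IR:
  t = 1
  y = t + 0
  return y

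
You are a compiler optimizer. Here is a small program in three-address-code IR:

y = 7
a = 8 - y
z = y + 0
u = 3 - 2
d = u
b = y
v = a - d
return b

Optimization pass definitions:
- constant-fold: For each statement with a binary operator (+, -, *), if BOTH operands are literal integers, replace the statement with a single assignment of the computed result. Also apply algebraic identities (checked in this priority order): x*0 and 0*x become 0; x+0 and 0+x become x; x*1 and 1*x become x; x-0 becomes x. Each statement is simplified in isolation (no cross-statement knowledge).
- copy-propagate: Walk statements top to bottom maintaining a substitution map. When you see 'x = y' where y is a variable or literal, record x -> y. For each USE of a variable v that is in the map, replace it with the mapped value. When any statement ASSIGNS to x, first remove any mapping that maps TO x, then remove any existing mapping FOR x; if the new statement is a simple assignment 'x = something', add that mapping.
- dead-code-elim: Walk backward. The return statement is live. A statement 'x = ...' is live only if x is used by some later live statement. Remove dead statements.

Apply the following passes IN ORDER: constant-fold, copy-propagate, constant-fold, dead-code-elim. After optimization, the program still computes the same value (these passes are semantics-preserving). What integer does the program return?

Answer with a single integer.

Answer: 7

Derivation:
Initial IR:
  y = 7
  a = 8 - y
  z = y + 0
  u = 3 - 2
  d = u
  b = y
  v = a - d
  return b
After constant-fold (8 stmts):
  y = 7
  a = 8 - y
  z = y
  u = 1
  d = u
  b = y
  v = a - d
  return b
After copy-propagate (8 stmts):
  y = 7
  a = 8 - 7
  z = 7
  u = 1
  d = 1
  b = 7
  v = a - 1
  return 7
After constant-fold (8 stmts):
  y = 7
  a = 1
  z = 7
  u = 1
  d = 1
  b = 7
  v = a - 1
  return 7
After dead-code-elim (1 stmts):
  return 7
Evaluate:
  y = 7  =>  y = 7
  a = 8 - y  =>  a = 1
  z = y + 0  =>  z = 7
  u = 3 - 2  =>  u = 1
  d = u  =>  d = 1
  b = y  =>  b = 7
  v = a - d  =>  v = 0
  return b = 7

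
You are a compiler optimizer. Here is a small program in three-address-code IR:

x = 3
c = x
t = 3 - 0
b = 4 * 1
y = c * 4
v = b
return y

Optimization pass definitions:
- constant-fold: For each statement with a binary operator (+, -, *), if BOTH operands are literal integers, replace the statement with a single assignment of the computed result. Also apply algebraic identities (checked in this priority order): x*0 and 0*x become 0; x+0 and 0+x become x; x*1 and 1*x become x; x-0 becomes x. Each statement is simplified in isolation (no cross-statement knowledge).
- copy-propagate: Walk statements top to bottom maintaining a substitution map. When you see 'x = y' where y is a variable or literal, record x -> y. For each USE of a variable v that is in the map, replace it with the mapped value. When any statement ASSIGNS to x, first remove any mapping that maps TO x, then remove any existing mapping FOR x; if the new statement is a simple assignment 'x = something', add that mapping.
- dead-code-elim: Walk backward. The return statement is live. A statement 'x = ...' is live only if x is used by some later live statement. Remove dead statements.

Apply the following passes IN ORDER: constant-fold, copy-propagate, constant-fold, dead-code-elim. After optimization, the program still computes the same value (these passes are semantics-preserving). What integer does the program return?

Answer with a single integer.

Answer: 12

Derivation:
Initial IR:
  x = 3
  c = x
  t = 3 - 0
  b = 4 * 1
  y = c * 4
  v = b
  return y
After constant-fold (7 stmts):
  x = 3
  c = x
  t = 3
  b = 4
  y = c * 4
  v = b
  return y
After copy-propagate (7 stmts):
  x = 3
  c = 3
  t = 3
  b = 4
  y = 3 * 4
  v = 4
  return y
After constant-fold (7 stmts):
  x = 3
  c = 3
  t = 3
  b = 4
  y = 12
  v = 4
  return y
After dead-code-elim (2 stmts):
  y = 12
  return y
Evaluate:
  x = 3  =>  x = 3
  c = x  =>  c = 3
  t = 3 - 0  =>  t = 3
  b = 4 * 1  =>  b = 4
  y = c * 4  =>  y = 12
  v = b  =>  v = 4
  return y = 12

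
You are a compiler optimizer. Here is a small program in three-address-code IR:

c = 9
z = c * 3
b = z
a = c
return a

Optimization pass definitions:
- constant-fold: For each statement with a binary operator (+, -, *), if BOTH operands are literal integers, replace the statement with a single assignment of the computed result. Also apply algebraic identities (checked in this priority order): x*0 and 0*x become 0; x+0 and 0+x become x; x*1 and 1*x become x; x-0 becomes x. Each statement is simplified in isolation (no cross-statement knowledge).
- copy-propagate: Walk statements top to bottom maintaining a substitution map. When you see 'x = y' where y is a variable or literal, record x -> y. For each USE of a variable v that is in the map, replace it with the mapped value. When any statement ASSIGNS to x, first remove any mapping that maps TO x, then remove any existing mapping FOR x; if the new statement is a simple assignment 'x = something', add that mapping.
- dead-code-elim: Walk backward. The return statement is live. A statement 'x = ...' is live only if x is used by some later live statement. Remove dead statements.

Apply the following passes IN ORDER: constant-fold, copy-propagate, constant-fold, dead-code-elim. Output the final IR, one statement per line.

Initial IR:
  c = 9
  z = c * 3
  b = z
  a = c
  return a
After constant-fold (5 stmts):
  c = 9
  z = c * 3
  b = z
  a = c
  return a
After copy-propagate (5 stmts):
  c = 9
  z = 9 * 3
  b = z
  a = 9
  return 9
After constant-fold (5 stmts):
  c = 9
  z = 27
  b = z
  a = 9
  return 9
After dead-code-elim (1 stmts):
  return 9

Answer: return 9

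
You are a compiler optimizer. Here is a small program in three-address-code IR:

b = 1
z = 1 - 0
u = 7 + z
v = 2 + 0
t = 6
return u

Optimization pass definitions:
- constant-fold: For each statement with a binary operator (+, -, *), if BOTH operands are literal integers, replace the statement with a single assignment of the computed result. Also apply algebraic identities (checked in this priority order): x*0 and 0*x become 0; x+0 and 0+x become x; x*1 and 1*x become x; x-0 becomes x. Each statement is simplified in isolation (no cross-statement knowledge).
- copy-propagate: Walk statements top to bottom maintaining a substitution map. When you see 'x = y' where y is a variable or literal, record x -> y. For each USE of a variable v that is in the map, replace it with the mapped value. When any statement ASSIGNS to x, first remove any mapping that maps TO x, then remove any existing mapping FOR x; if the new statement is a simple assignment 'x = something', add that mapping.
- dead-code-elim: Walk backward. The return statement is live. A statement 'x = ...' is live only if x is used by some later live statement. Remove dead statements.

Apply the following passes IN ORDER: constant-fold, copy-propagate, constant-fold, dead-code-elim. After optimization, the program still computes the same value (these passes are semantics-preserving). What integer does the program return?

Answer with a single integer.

Initial IR:
  b = 1
  z = 1 - 0
  u = 7 + z
  v = 2 + 0
  t = 6
  return u
After constant-fold (6 stmts):
  b = 1
  z = 1
  u = 7 + z
  v = 2
  t = 6
  return u
After copy-propagate (6 stmts):
  b = 1
  z = 1
  u = 7 + 1
  v = 2
  t = 6
  return u
After constant-fold (6 stmts):
  b = 1
  z = 1
  u = 8
  v = 2
  t = 6
  return u
After dead-code-elim (2 stmts):
  u = 8
  return u
Evaluate:
  b = 1  =>  b = 1
  z = 1 - 0  =>  z = 1
  u = 7 + z  =>  u = 8
  v = 2 + 0  =>  v = 2
  t = 6  =>  t = 6
  return u = 8

Answer: 8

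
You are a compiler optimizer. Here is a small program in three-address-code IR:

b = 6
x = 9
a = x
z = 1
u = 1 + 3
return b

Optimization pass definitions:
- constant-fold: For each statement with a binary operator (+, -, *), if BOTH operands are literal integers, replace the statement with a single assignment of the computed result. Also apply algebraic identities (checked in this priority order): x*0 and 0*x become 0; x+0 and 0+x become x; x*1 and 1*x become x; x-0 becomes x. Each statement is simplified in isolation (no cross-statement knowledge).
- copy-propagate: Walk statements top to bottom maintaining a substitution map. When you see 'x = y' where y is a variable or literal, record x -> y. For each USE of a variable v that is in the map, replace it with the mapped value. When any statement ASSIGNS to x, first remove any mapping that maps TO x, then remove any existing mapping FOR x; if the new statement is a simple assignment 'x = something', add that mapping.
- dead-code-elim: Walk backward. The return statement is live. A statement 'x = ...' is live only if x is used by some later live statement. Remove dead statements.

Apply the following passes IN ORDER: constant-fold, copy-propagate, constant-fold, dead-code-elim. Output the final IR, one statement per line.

Answer: return 6

Derivation:
Initial IR:
  b = 6
  x = 9
  a = x
  z = 1
  u = 1 + 3
  return b
After constant-fold (6 stmts):
  b = 6
  x = 9
  a = x
  z = 1
  u = 4
  return b
After copy-propagate (6 stmts):
  b = 6
  x = 9
  a = 9
  z = 1
  u = 4
  return 6
After constant-fold (6 stmts):
  b = 6
  x = 9
  a = 9
  z = 1
  u = 4
  return 6
After dead-code-elim (1 stmts):
  return 6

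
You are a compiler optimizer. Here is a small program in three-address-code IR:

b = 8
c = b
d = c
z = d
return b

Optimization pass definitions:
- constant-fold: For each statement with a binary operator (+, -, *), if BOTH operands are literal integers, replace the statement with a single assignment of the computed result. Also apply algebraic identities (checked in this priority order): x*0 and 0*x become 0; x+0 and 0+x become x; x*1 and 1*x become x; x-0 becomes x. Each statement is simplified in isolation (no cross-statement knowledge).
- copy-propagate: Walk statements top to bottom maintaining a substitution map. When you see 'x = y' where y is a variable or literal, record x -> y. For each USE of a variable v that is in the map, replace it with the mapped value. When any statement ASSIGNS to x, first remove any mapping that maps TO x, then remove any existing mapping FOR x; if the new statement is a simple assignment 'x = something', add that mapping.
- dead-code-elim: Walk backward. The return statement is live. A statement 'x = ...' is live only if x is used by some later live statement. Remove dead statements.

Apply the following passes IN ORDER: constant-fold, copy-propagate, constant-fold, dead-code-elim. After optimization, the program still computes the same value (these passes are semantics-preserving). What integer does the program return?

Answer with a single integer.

Answer: 8

Derivation:
Initial IR:
  b = 8
  c = b
  d = c
  z = d
  return b
After constant-fold (5 stmts):
  b = 8
  c = b
  d = c
  z = d
  return b
After copy-propagate (5 stmts):
  b = 8
  c = 8
  d = 8
  z = 8
  return 8
After constant-fold (5 stmts):
  b = 8
  c = 8
  d = 8
  z = 8
  return 8
After dead-code-elim (1 stmts):
  return 8
Evaluate:
  b = 8  =>  b = 8
  c = b  =>  c = 8
  d = c  =>  d = 8
  z = d  =>  z = 8
  return b = 8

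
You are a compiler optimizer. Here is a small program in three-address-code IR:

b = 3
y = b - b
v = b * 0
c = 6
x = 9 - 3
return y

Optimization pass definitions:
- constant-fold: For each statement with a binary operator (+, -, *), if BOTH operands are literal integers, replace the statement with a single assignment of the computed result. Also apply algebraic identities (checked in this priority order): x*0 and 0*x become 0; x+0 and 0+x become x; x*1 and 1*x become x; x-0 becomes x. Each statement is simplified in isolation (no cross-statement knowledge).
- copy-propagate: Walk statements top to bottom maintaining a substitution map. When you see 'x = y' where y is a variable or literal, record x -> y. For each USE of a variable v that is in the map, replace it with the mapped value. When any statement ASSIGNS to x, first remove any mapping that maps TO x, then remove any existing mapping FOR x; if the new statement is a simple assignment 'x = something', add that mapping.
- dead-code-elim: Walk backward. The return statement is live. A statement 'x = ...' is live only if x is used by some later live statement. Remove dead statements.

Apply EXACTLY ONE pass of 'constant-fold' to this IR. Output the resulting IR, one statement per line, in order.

Answer: b = 3
y = b - b
v = 0
c = 6
x = 6
return y

Derivation:
Applying constant-fold statement-by-statement:
  [1] b = 3  (unchanged)
  [2] y = b - b  (unchanged)
  [3] v = b * 0  -> v = 0
  [4] c = 6  (unchanged)
  [5] x = 9 - 3  -> x = 6
  [6] return y  (unchanged)
Result (6 stmts):
  b = 3
  y = b - b
  v = 0
  c = 6
  x = 6
  return y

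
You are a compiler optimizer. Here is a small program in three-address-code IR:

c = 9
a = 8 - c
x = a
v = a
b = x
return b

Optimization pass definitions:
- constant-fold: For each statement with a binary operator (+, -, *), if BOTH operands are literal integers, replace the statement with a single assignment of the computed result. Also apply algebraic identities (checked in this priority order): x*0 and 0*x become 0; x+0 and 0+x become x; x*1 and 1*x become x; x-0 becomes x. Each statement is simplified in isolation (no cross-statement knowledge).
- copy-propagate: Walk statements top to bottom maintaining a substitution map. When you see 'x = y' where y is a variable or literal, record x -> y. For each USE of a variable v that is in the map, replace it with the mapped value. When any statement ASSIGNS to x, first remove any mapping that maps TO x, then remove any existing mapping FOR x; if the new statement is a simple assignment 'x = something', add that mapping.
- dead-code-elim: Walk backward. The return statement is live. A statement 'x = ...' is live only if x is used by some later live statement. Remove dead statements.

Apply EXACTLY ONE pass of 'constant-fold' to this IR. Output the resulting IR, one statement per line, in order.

Applying constant-fold statement-by-statement:
  [1] c = 9  (unchanged)
  [2] a = 8 - c  (unchanged)
  [3] x = a  (unchanged)
  [4] v = a  (unchanged)
  [5] b = x  (unchanged)
  [6] return b  (unchanged)
Result (6 stmts):
  c = 9
  a = 8 - c
  x = a
  v = a
  b = x
  return b

Answer: c = 9
a = 8 - c
x = a
v = a
b = x
return b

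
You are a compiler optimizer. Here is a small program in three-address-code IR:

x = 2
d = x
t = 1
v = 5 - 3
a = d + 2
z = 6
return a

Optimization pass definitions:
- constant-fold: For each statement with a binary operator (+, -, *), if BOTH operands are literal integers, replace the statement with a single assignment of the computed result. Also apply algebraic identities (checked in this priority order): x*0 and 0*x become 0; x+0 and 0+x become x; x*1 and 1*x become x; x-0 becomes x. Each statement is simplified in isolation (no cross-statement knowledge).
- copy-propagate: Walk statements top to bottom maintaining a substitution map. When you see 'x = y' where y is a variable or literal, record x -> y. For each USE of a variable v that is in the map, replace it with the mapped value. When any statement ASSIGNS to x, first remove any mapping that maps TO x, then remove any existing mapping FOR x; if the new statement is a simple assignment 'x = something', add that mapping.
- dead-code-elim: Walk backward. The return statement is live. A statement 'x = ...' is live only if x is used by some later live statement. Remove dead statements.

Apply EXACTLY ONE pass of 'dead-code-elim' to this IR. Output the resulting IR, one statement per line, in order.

Applying dead-code-elim statement-by-statement:
  [7] return a  -> KEEP (return); live=['a']
  [6] z = 6  -> DEAD (z not live)
  [5] a = d + 2  -> KEEP; live=['d']
  [4] v = 5 - 3  -> DEAD (v not live)
  [3] t = 1  -> DEAD (t not live)
  [2] d = x  -> KEEP; live=['x']
  [1] x = 2  -> KEEP; live=[]
Result (4 stmts):
  x = 2
  d = x
  a = d + 2
  return a

Answer: x = 2
d = x
a = d + 2
return a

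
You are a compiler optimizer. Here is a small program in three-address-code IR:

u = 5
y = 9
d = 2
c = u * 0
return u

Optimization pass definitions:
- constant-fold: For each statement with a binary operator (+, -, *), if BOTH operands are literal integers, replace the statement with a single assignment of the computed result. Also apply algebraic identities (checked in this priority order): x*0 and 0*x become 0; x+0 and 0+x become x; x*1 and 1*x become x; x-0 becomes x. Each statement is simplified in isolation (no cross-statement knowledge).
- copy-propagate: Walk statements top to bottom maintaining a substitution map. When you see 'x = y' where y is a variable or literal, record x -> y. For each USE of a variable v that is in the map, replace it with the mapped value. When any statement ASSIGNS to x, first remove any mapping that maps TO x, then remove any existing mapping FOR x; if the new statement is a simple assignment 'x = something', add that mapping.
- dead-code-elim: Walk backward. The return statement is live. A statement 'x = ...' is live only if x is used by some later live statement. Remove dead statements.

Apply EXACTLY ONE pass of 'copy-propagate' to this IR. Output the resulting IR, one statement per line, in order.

Applying copy-propagate statement-by-statement:
  [1] u = 5  (unchanged)
  [2] y = 9  (unchanged)
  [3] d = 2  (unchanged)
  [4] c = u * 0  -> c = 5 * 0
  [5] return u  -> return 5
Result (5 stmts):
  u = 5
  y = 9
  d = 2
  c = 5 * 0
  return 5

Answer: u = 5
y = 9
d = 2
c = 5 * 0
return 5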